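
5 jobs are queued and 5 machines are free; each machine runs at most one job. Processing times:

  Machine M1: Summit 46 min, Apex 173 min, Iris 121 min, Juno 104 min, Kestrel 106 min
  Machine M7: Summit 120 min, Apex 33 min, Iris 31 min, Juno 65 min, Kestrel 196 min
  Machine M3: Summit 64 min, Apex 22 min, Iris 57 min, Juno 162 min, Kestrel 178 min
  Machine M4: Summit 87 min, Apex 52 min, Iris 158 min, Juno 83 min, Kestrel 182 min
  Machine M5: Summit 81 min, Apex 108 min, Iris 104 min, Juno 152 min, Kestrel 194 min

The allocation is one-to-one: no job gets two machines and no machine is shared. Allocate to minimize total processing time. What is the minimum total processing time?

This is the linear assignment problem.
Optimal: Summit→Machine M5 (81 min), Apex→Machine M3 (22 min), Iris→Machine M7 (31 min), Juno→Machine M4 (83 min), Kestrel→Machine M1 (106 min) — total 81+22+31+83+106 = 323 min.
Column-greedy (each machine in turn goes to its cheapest remaining job) gives 376 min, worse by 53.
Next-best assignment: Summit→Machine M5, Apex→Machine M7, Iris→Machine M3, Juno→Machine M4, Kestrel→Machine M1 = 360 min.
Swapping Apex↔Juno (Apex→Machine M4 52 min, Juno→Machine M3 162 min) adds 109.

Minimum total: 323 min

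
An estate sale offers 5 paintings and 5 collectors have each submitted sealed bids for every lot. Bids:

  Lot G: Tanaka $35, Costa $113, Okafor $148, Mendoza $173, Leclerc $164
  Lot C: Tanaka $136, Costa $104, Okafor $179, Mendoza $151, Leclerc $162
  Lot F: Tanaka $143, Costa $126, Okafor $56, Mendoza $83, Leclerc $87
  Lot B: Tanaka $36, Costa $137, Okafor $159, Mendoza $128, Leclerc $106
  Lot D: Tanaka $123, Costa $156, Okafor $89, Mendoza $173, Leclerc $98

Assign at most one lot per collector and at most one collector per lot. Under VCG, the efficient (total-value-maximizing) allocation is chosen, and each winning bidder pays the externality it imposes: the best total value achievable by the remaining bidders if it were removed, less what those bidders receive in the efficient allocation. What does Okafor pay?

Okafor pays $17.

Efficient allocation: Tanaka→Lot F ($143), Costa→Lot B ($137), Okafor→Lot C ($179), Mendoza→Lot D ($173), Leclerc→Lot G ($164); total welfare W = $796.
Okafor receives Lot C at value $179, so the others get W − 179 = $617.
Without Okafor: best allocation of the remaining 4 bidders over all 5 lots is Tanaka→Lot F ($143), Costa→Lot D ($156), Mendoza→Lot G ($173), Leclerc→Lot C ($162), total $634.
VCG payment = (others' best without Okafor) − (others' welfare with Okafor) = 634 − 617 = $17.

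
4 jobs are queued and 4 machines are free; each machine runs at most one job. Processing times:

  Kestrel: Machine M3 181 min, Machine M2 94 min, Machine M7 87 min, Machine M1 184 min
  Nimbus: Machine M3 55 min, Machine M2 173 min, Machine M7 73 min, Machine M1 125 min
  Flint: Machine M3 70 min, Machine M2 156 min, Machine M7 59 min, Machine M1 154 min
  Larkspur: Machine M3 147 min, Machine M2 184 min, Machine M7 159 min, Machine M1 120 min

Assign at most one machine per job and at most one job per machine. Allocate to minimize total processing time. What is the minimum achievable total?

This is a one-to-one assignment (minimum-cost bipartite matching).
Optimal: Kestrel→Machine M2 (94 min), Nimbus→Machine M3 (55 min), Flint→Machine M7 (59 min), Larkspur→Machine M1 (120 min) — total 94+55+59+120 = 328 min.
Row-greedy (each job in turn takes its cheapest remaining machine) gives 480 min, worse by 152.
Next-best assignment: Kestrel→Machine M2, Nimbus→Machine M7, Flint→Machine M3, Larkspur→Machine M1 = 357 min.
Swapping Nimbus↔Kestrel (Nimbus→Machine M2 173 min, Kestrel→Machine M3 181 min) adds 205.

Minimum total: 328 min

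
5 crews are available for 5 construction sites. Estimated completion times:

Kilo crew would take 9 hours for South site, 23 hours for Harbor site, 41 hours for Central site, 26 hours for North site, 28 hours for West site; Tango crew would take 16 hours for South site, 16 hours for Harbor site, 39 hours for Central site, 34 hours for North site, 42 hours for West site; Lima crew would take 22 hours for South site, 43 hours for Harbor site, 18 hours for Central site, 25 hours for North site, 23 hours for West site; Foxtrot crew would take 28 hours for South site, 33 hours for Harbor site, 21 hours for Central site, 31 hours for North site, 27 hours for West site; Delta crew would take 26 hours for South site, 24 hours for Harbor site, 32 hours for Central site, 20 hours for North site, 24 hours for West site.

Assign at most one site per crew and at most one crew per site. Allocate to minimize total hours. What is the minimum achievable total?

Optimal: Kilo crew→South site (9 hours), Tango crew→Harbor site (16 hours), Lima crew→West site (23 hours), Foxtrot crew→Central site (21 hours), Delta crew→North site (20 hours) — total 9+16+23+21+20 = 89 hours.
Column-greedy (each site in turn goes to its cheapest remaining crew) gives 90 hours, worse by 1.

Min total: 89 hours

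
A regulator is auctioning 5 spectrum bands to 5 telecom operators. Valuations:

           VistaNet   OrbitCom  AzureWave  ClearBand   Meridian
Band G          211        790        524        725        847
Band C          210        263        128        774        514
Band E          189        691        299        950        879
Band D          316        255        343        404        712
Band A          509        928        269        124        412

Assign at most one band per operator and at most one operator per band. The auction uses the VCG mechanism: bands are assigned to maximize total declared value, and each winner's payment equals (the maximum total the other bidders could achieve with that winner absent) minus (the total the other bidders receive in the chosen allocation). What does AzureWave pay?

Efficient allocation: VistaNet→Band D ($316M), OrbitCom→Band A ($928M), AzureWave→Band G ($524M), ClearBand→Band C ($774M), Meridian→Band E ($879M); total welfare W = $3421M.
AzureWave receives Band G at value $524M, so the others get W − 524 = $2897M.
Without AzureWave: best allocation of the remaining 4 bidders over all 5 bands is VistaNet→Band D ($316M), OrbitCom→Band A ($928M), ClearBand→Band E ($950M), Meridian→Band G ($847M), total $3041M.
VCG payment = (others' best without AzureWave) − (others' welfare with AzureWave) = 3041 − 2897 = $144M.

AzureWave pays $144M.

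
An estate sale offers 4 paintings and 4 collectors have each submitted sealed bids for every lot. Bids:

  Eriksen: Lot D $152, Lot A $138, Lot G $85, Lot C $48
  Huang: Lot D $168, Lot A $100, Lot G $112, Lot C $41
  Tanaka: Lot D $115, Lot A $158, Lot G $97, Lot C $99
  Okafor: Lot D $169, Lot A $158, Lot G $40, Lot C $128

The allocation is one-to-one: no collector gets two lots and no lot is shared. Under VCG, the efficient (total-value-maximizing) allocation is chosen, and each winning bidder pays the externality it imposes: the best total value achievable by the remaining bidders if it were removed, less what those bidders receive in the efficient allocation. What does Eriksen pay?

Eriksen pays $56.

Efficient allocation: Eriksen→Lot D ($152), Huang→Lot G ($112), Tanaka→Lot A ($158), Okafor→Lot C ($128); total welfare W = $550.
Eriksen receives Lot D at value $152, so the others get W − 152 = $398.
Without Eriksen: best allocation of the remaining 3 bidders over all 4 lots is Huang→Lot D ($168), Tanaka→Lot A ($158), Okafor→Lot C ($128), total $454.
VCG payment = (others' best without Eriksen) − (others' welfare with Eriksen) = 454 − 398 = $56.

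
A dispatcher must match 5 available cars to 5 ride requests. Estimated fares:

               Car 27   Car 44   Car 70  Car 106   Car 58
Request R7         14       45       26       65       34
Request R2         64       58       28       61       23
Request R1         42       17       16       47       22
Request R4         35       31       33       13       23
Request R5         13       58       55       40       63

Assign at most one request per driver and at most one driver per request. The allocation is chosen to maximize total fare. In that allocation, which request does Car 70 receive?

Car 70 receives Request R4.

This is the linear assignment problem.
Optimal: Car 27→Request R1 ($42), Car 44→Request R2 ($58), Car 70→Request R4 ($33), Car 106→Request R7 ($65), Car 58→Request R5 ($63) — total 42+58+33+65+63 = $261.
Column-greedy (each request in turn goes to its best remaining driver) gives $242, worse by 19.
Next-best assignment: Car 27→Request R2, Car 44→Request R7, Car 70→Request R4, Car 106→Request R1, Car 58→Request R5 = $252.
Every other assignment is strictly worse.
Car 70's own top request is Request R5 ($55), but forcing Car 70→Request R5 and reassigning the rest optimally gives only $243 — worse by 18.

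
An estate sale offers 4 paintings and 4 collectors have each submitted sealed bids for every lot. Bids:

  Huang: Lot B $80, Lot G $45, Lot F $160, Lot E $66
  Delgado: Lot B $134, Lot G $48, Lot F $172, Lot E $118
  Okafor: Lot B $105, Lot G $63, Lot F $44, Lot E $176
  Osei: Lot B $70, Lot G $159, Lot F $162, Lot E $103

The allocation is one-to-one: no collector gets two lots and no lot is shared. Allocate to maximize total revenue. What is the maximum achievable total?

Optimal: Huang→Lot F ($160), Delgado→Lot B ($134), Okafor→Lot E ($176), Osei→Lot G ($159) — total 160+134+176+159 = $629.
Max-entry greedy (repeatedly take the single best remaining cell) gives $587, worse by 42.
Checked against all permutations: $629 is optimal.

Maximum total: $629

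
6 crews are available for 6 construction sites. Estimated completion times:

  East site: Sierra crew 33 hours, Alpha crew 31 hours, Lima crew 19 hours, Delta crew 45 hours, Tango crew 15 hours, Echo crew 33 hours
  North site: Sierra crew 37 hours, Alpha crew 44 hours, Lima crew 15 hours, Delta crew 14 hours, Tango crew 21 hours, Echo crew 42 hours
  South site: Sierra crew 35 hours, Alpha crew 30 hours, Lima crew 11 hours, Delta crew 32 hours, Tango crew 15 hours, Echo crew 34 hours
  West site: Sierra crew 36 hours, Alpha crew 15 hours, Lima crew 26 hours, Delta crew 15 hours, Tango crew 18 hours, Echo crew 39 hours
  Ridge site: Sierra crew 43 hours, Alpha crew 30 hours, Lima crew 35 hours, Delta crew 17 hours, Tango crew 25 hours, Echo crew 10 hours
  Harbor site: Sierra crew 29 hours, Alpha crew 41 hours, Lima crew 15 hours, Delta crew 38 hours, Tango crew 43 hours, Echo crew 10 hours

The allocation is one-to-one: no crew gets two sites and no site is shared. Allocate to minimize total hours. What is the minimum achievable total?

Minimum total: 94 hours

Optimal: Sierra crew→Harbor site (29 hours), Alpha crew→West site (15 hours), Lima crew→South site (11 hours), Delta crew→North site (14 hours), Tango crew→East site (15 hours), Echo crew→Ridge site (10 hours) — total 29+15+11+14+15+10 = 94 hours.
Next-best assignment: Sierra crew→East site, Alpha crew→West site, Lima crew→Harbor site, Delta crew→North site, Tango crew→South site, Echo crew→Ridge site = 102 hours.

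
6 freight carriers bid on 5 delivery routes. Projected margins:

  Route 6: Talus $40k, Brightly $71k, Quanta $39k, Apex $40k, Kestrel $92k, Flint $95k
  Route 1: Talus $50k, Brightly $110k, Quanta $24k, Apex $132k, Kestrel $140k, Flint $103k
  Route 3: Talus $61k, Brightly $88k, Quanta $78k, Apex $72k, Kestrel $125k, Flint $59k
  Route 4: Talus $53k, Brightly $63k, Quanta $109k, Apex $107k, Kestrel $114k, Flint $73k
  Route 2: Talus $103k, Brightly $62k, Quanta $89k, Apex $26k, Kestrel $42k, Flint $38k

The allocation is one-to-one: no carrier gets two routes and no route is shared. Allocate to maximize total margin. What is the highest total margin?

This is the linear assignment problem.
Optimal: Flint→Route 6 ($95k), Apex→Route 1 ($132k), Kestrel→Route 3 ($125k), Quanta→Route 4 ($109k), Talus→Route 2 ($103k) — total 95+132+125+109+103 = $564k.
Column-greedy (each route in turn goes to its best remaining carrier) gives $535k, worse by 29.
Next-best assignment: Flint→Route 6, Brightly→Route 1, Kestrel→Route 3, Quanta→Route 4, Talus→Route 2 = $542k.

Maximum total: $564k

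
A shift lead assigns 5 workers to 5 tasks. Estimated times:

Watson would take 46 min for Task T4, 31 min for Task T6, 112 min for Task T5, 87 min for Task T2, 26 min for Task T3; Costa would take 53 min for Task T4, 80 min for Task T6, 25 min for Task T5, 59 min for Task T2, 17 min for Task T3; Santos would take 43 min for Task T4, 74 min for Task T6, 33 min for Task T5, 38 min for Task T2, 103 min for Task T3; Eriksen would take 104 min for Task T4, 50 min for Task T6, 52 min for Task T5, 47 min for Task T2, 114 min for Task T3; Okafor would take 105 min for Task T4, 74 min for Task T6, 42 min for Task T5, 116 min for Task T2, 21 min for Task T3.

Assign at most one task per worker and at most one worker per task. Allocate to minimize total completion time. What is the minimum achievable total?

Minimum total: 167 min

Optimal: Watson→Task T6 (31 min), Costa→Task T5 (25 min), Santos→Task T4 (43 min), Eriksen→Task T2 (47 min), Okafor→Task T3 (21 min) — total 31+25+43+47+21 = 167 min.
Min-entry greedy (repeatedly take the single cheapest remaining cell) gives 233 min, worse by 66.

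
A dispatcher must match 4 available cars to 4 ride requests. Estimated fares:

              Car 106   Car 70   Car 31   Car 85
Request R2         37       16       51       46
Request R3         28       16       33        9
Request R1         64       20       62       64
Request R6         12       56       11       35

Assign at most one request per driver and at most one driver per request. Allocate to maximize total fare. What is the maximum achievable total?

This is a one-to-one assignment (maximum-weight bipartite matching).
Optimal: Car 106→Request R3 ($28), Car 70→Request R6 ($56), Car 31→Request R2 ($51), Car 85→Request R1 ($64) — total 28+56+51+64 = $199.
Max-entry greedy (repeatedly take the single best remaining cell) gives $180, worse by 19.
No other one-to-one assignment exceeds $199.

Maximum total: $199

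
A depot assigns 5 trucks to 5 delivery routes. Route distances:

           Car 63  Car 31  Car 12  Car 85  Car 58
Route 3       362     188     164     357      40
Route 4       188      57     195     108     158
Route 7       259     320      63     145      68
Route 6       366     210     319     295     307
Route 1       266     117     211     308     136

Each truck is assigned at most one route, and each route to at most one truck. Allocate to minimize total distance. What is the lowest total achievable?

Min total: 687 km

Optimal: Car 63→Route 1 (266 km), Car 31→Route 6 (210 km), Car 12→Route 7 (63 km), Car 85→Route 4 (108 km), Car 58→Route 3 (40 km) — total 266+210+63+108+40 = 687 km.
Row-greedy (each truck in turn takes its cheapest remaining route) gives 703 km, worse by 16.
Swapping Car 85↔Car 31 (Car 85→Route 6 295 km, Car 31→Route 4 57 km) adds 34.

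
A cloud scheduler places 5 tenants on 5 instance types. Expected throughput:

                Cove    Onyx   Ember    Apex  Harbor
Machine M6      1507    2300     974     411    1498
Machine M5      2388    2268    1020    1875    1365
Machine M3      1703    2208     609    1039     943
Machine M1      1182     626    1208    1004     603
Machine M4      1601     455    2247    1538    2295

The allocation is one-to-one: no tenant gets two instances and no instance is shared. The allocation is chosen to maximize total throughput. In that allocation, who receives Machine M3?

Optimal: Cove→Machine M3 (1703 ops/s), Onyx→Machine M6 (2300 ops/s), Ember→Machine M1 (1208 ops/s), Apex→Machine M5 (1875 ops/s), Harbor→Machine M4 (2295 ops/s) — total 1703+2300+1208+1875+2295 = 9381 ops/s.
Column-greedy (each instance in turn goes to its best remaining tenant) gives 9230 ops/s, worse by 151.
Swapping Onyx↔Harbor (Onyx→Machine M4 455 ops/s, Harbor→Machine M6 1498 ops/s) loses 2642.
Cove's own top instance is Machine M5 (2388 ops/s), but forcing Cove→Machine M5 and reassigning the rest optimally gives only 9345 ops/s — worse by 36.

Cove receives Machine M3.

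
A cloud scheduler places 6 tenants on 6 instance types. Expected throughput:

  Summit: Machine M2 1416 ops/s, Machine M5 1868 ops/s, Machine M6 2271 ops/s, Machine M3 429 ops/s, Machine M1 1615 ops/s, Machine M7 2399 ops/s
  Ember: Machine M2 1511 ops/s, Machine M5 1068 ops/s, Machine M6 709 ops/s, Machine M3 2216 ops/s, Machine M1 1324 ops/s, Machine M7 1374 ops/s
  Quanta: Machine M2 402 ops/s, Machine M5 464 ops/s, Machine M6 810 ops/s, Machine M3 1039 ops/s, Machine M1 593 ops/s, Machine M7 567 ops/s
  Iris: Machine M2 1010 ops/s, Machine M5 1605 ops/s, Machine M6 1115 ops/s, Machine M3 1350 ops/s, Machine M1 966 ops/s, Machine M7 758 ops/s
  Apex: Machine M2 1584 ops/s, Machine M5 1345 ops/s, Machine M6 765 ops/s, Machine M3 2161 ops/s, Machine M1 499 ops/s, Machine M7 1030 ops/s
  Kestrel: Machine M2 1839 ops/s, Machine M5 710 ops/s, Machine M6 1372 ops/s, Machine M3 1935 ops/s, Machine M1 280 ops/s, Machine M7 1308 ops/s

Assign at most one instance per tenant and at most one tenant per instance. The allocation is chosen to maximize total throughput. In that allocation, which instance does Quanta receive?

Quanta receives Machine M6.

Optimal: Summit→Machine M7 (2399 ops/s), Ember→Machine M1 (1324 ops/s), Quanta→Machine M6 (810 ops/s), Iris→Machine M5 (1605 ops/s), Apex→Machine M3 (2161 ops/s), Kestrel→Machine M2 (1839 ops/s) — total 2399+1324+810+1605+2161+1839 = 10138 ops/s.
Column-greedy (each instance in turn goes to its best remaining tenant) gives 8661 ops/s, worse by 1477.
Next-best assignment: Summit→Machine M6, Ember→Machine M7, Quanta→Machine M1, Iris→Machine M5, Apex→Machine M3, Kestrel→Machine M2 = 9843 ops/s.
Swapping Quanta↔Kestrel (Quanta→Machine M2 402 ops/s, Kestrel→Machine M6 1372 ops/s) loses 875.
Checked against all permutations: 10138 ops/s is optimal.
Quanta's own top instance is Machine M3 (1039 ops/s), but forcing Quanta→Machine M3 and reassigning the rest optimally gives only 9323 ops/s — worse by 815.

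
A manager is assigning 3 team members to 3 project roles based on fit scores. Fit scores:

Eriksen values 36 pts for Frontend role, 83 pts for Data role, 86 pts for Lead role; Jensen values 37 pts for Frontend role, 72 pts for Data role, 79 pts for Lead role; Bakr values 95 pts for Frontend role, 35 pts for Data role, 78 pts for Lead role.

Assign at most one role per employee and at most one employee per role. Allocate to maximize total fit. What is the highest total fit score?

Optimal: Eriksen→Data role (83 pts), Jensen→Lead role (79 pts), Bakr→Frontend role (95 pts) — total 83+79+95 = 257 pts.
Next-best assignment: Eriksen→Lead role, Jensen→Data role, Bakr→Frontend role = 253 pts.

Max total: 257 pts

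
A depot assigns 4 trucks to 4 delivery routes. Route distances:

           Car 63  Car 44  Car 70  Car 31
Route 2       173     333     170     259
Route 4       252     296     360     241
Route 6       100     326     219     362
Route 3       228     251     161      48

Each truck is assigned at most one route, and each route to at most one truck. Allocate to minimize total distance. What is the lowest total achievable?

This is a one-to-one assignment (minimum-cost bipartite matching).
Optimal: Car 63→Route 6 (100 km), Car 44→Route 4 (296 km), Car 70→Route 2 (170 km), Car 31→Route 3 (48 km) — total 100+296+170+48 = 614 km.
Column-greedy (each route in turn goes to its cheapest remaining truck) gives 762 km, worse by 148.

Minimum total: 614 km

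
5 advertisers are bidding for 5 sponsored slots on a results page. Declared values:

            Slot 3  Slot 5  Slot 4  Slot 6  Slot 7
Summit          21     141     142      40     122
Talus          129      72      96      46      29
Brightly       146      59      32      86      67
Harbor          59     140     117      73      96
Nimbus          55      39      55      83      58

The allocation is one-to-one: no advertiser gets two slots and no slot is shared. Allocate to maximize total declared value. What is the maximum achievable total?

Optimal: Summit→Slot 7 ($122), Talus→Slot 4 ($96), Brightly→Slot 3 ($146), Harbor→Slot 5 ($140), Nimbus→Slot 6 ($83) — total 122+96+146+140+83 = $587.
Max-entry greedy (repeatedly take the single best remaining cell) gives $540, worse by 47.
Swapping Nimbus↔Talus (Nimbus→Slot 4 $55, Talus→Slot 6 $46) loses 78.
Checked against all permutations: $587 is optimal.

Max total: $587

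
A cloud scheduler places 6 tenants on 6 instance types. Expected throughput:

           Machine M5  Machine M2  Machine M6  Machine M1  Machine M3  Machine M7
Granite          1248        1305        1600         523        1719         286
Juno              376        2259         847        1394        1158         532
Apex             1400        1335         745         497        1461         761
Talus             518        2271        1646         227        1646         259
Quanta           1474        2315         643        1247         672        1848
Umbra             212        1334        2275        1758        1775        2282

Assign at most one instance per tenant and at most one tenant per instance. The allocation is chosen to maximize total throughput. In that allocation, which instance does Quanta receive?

Optimal: Granite→Machine M3 (1719 ops/s), Juno→Machine M1 (1394 ops/s), Apex→Machine M5 (1400 ops/s), Talus→Machine M2 (2271 ops/s), Quanta→Machine M7 (1848 ops/s), Umbra→Machine M6 (2275 ops/s) — total 1719+1394+1400+2271+1848+2275 = 10907 ops/s.
Column-greedy (each instance in turn goes to its best remaining tenant) gives 9894 ops/s, worse by 1013.
Quanta's own top instance is Machine M2 (2315 ops/s), but forcing Quanta→Machine M2 and reassigning the rest optimally gives only 10756 ops/s — worse by 151.

Quanta receives Machine M7.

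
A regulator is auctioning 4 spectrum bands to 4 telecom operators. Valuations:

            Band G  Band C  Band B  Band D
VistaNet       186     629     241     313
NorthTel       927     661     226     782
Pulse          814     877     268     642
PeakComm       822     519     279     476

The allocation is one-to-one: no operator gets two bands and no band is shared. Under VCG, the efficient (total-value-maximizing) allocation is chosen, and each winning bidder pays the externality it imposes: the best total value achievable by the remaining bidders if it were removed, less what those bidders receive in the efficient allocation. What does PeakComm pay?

PeakComm pays $325M.

Efficient allocation: VistaNet→Band B ($241M), NorthTel→Band D ($782M), Pulse→Band C ($877M), PeakComm→Band G ($822M); total welfare W = $2722M.
PeakComm receives Band G at value $822M, so the others get W − 822 = $1900M.
Without PeakComm: best allocation of the remaining 3 bidders over all 4 bands is VistaNet→Band C ($629M), NorthTel→Band D ($782M), Pulse→Band G ($814M), total $2225M.
VCG payment = (others' best without PeakComm) − (others' welfare with PeakComm) = 2225 − 1900 = $325M.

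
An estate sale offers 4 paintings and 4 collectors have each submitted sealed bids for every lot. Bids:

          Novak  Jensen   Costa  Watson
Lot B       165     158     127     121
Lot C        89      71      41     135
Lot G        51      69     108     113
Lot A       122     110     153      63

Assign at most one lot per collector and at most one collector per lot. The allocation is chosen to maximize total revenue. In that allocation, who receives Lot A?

Novak receives Lot A.

Treat this as an assignment problem: match each collector to one lot.
Optimal: Novak→Lot A ($122), Jensen→Lot B ($158), Costa→Lot G ($108), Watson→Lot C ($135) — total 122+158+108+135 = $523.
Row-greedy (each collector in turn takes its best remaining lot) gives $518, worse by 5.
Every other assignment is strictly worse.
Novak's own top lot is Lot B ($165), but forcing Novak→Lot B and reassigning the rest optimally gives only $522 — worse by 1.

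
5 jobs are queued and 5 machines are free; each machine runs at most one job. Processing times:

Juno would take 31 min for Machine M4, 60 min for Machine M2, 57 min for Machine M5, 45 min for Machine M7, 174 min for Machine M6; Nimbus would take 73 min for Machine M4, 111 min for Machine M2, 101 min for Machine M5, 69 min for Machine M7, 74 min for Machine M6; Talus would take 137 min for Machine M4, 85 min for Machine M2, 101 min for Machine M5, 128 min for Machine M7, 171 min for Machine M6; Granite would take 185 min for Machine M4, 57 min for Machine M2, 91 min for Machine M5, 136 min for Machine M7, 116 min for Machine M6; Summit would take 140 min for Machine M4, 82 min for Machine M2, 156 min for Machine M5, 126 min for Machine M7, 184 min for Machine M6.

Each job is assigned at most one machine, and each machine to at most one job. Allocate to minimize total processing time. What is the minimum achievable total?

Min total: 389 min

Optimal: Juno→Machine M4 (31 min), Nimbus→Machine M6 (74 min), Talus→Machine M5 (101 min), Granite→Machine M2 (57 min), Summit→Machine M7 (126 min) — total 31+74+101+57+126 = 389 min.
Column-greedy (each machine in turn goes to its cheapest remaining job) gives 486 min, worse by 97.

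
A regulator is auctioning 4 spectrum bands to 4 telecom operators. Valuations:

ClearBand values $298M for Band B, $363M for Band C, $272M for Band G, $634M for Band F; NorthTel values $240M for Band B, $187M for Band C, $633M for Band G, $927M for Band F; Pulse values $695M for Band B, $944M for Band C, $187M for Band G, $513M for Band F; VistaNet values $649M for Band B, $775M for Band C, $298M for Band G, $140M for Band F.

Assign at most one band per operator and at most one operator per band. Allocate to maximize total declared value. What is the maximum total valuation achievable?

Maximum total: $2860M

This is a one-to-one assignment (maximum-weight bipartite matching).
Optimal: ClearBand→Band F ($634M), NorthTel→Band G ($633M), Pulse→Band C ($944M), VistaNet→Band B ($649M) — total 634+633+944+649 = $2860M.
Max-entry greedy (repeatedly take the single best remaining cell) gives $2792M, worse by 68.
Next-best assignment: ClearBand→Band G, NorthTel→Band F, Pulse→Band C, VistaNet→Band B = $2792M.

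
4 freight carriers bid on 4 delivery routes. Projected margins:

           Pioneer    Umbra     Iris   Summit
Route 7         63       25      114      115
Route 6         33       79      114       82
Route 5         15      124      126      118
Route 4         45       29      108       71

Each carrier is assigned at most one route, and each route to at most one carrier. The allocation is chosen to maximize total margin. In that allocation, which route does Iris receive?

Optimal: Pioneer→Route 4 ($45k), Umbra→Route 5 ($124k), Iris→Route 6 ($114k), Summit→Route 7 ($115k) — total 45+124+114+115 = $398k.
Max-entry greedy (repeatedly take the single best remaining cell) gives $365k, worse by 33.
Swapping Umbra↔Summit (Umbra→Route 7 $25k, Summit→Route 5 $118k) loses 96.
Checked against all permutations: $398k is optimal.
Iris's own top route is Route 5 ($126k), but forcing Iris→Route 5 and reassigning the rest optimally gives only $365k — worse by 33.

Iris receives Route 6.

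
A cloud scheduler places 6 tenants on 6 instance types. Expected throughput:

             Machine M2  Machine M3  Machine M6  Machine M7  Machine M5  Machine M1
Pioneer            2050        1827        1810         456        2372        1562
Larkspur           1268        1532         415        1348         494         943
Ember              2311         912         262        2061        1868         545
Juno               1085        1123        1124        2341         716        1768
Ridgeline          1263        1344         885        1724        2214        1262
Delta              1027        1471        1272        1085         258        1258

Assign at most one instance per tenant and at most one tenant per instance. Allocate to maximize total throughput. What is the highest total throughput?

Optimal: Pioneer→Machine M6 (1810 ops/s), Larkspur→Machine M3 (1532 ops/s), Ember→Machine M2 (2311 ops/s), Juno→Machine M7 (2341 ops/s), Ridgeline→Machine M5 (2214 ops/s), Delta→Machine M1 (1258 ops/s) — total 1810+1532+2311+2341+2214+1258 = 11466 ops/s.
Column-greedy (each instance in turn goes to its best remaining tenant) gives 10908 ops/s, worse by 558.
Swapping Pioneer↔Ember (Pioneer→Machine M2 2050 ops/s, Ember→Machine M6 262 ops/s) loses 1809.

Max total: 11466 ops/s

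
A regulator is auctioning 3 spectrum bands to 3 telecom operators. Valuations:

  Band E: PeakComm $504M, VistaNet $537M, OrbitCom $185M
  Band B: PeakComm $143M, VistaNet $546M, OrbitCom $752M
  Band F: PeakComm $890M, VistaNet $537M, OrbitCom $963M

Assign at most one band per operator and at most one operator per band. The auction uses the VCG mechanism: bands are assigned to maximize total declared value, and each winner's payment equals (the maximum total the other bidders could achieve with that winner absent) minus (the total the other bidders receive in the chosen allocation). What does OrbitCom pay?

Efficient allocation: PeakComm→Band F ($890M), VistaNet→Band E ($537M), OrbitCom→Band B ($752M); total welfare W = $2179M.
OrbitCom receives Band B at value $752M, so the others get W − 752 = $1427M.
Without OrbitCom: best allocation of the remaining 2 bidders over all 3 bands is PeakComm→Band F ($890M), VistaNet→Band B ($546M), total $1436M.
VCG payment = (others' best without OrbitCom) − (others' welfare with OrbitCom) = 1436 − 1427 = $9M.

OrbitCom pays $9M.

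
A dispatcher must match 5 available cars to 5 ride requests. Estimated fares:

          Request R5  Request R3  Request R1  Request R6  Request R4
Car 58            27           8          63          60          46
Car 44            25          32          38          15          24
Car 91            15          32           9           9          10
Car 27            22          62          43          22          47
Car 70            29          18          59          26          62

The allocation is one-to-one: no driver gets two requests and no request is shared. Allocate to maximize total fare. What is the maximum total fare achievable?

Maximum total: $237

This is the linear assignment problem.
Optimal: Car 58→Request R6 ($60), Car 44→Request R1 ($38), Car 91→Request R5 ($15), Car 27→Request R3 ($62), Car 70→Request R4 ($62) — total 60+38+15+62+62 = $237.
Max-entry greedy (repeatedly take the single best remaining cell) gives $221, worse by 16.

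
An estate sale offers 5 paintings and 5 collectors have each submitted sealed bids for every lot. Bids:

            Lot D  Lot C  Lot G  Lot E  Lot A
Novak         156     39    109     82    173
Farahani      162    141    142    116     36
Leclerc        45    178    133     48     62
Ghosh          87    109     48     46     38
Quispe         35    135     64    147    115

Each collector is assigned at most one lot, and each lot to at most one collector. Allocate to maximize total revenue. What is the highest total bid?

This is the linear assignment problem.
Optimal: Novak→Lot A ($173), Farahani→Lot G ($142), Leclerc→Lot C ($178), Ghosh→Lot D ($87), Quispe→Lot E ($147) — total 173+142+178+87+147 = $727.
Checked against all permutations: $727 is optimal.

Maximum total: $727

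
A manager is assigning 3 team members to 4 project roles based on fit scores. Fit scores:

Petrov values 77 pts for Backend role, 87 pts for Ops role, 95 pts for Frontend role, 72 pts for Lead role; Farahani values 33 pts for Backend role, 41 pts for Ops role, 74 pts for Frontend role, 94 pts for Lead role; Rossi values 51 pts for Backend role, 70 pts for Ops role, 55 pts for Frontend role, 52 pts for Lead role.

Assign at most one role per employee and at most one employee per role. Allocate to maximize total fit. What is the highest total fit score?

Maximum total: 259 pts

Optimal: Petrov→Frontend role (95 pts), Farahani→Lead role (94 pts), Rossi→Ops role (70 pts) — total 95+94+70 = 259 pts.
Column-greedy (each role in turn goes to its best remaining employee) gives 221 pts, worse by 38.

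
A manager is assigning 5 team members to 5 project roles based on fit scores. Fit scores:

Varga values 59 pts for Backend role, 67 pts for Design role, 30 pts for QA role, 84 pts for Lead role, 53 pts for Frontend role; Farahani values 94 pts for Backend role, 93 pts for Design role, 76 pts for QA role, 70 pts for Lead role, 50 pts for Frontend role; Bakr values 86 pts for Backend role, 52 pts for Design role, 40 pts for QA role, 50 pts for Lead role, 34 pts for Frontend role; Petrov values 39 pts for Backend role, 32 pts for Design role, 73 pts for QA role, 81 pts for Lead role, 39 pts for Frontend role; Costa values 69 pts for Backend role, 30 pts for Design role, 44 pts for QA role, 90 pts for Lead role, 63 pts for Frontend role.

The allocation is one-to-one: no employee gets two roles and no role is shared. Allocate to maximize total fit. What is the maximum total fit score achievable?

Optimal: Varga→Lead role (84 pts), Farahani→Design role (93 pts), Bakr→Backend role (86 pts), Petrov→QA role (73 pts), Costa→Frontend role (63 pts) — total 84+93+86+73+63 = 399 pts.
Column-greedy (each role in turn goes to its best remaining employee) gives 358 pts, worse by 41.
No other one-to-one assignment exceeds 399 pts.

Max total: 399 pts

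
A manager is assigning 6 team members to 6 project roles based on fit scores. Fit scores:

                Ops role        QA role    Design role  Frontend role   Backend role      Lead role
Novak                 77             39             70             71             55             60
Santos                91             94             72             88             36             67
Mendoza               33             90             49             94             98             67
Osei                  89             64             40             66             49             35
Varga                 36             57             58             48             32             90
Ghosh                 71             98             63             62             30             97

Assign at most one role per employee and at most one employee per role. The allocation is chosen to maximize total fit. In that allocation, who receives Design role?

Novak receives Design role.

Optimal: Novak→Design role (70 pts), Santos→Frontend role (88 pts), Mendoza→Backend role (98 pts), Osei→Ops role (89 pts), Varga→Lead role (90 pts), Ghosh→QA role (98 pts) — total 70+88+98+89+90+98 = 533 pts.
Row-greedy (each employee in turn takes its best remaining role) gives 488 pts, worse by 45.
Next-best assignment: Novak→Frontend role, Santos→Design role, Mendoza→Backend role, Osei→Ops role, Varga→Lead role, Ghosh→QA role = 518 pts.
Every other assignment is strictly worse.
Novak's own top role is Ops role (77 pts), but forcing Novak→Ops role and reassigning the rest optimally gives only 501 pts — worse by 32.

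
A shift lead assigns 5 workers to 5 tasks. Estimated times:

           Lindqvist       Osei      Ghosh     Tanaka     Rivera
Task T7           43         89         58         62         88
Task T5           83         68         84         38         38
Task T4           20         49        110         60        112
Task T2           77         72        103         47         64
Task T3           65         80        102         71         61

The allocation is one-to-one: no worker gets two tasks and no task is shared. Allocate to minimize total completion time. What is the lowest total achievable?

Min total: 243 min

Treat this as an assignment problem: match each worker to one task.
Optimal: Lindqvist→Task T4 (20 min), Osei→Task T3 (80 min), Ghosh→Task T7 (58 min), Tanaka→Task T2 (47 min), Rivera→Task T5 (38 min) — total 20+80+58+47+38 = 243 min.
Min-entry greedy (repeatedly take the single cheapest remaining cell) gives 249 min, worse by 6.
Next-best assignment: Lindqvist→Task T4, Osei→Task T2, Ghosh→Task T7, Tanaka→Task T5, Rivera→Task T3 = 249 min.
Every other assignment is strictly worse.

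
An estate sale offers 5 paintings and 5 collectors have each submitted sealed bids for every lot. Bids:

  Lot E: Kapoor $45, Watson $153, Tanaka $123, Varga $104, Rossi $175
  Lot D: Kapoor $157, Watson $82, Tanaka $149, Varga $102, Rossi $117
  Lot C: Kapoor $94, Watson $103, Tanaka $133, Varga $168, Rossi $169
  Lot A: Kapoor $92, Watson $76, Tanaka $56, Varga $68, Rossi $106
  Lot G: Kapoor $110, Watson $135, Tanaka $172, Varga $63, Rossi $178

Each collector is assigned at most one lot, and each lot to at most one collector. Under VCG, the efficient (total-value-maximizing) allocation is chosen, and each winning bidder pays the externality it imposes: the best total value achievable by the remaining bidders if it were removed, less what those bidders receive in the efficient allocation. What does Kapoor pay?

Efficient allocation: Kapoor→Lot D ($157), Watson→Lot E ($153), Tanaka→Lot G ($172), Varga→Lot C ($168), Rossi→Lot A ($106); total welfare W = $756.
Kapoor receives Lot D at value $157, so the others get W − 157 = $599.
Without Kapoor: best allocation of the remaining 4 bidders over all 5 lots is Watson→Lot E ($153), Tanaka→Lot D ($149), Varga→Lot C ($168), Rossi→Lot G ($178), total $648.
VCG payment = (others' best without Kapoor) − (others' welfare with Kapoor) = 648 − 599 = $49.

Kapoor pays $49.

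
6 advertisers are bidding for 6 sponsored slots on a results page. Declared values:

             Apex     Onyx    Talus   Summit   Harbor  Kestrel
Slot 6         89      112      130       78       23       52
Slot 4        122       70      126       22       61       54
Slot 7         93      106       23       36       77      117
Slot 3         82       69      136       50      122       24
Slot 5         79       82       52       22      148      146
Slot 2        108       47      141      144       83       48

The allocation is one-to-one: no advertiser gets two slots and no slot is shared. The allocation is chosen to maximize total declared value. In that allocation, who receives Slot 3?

Optimal: Apex→Slot 4 ($122), Onyx→Slot 6 ($112), Talus→Slot 3 ($136), Summit→Slot 2 ($144), Harbor→Slot 5 ($148), Kestrel→Slot 7 ($117) — total 122+112+136+144+148+117 = $779.
Column-greedy (each slot in turn goes to its best remaining advertiser) gives $717, worse by 62.
Next-best assignment: Apex→Slot 4, Onyx→Slot 7, Talus→Slot 6, Summit→Slot 2, Harbor→Slot 3, Kestrel→Slot 5 = $770.
Swapping Kestrel↔Harbor (Kestrel→Slot 5 $146, Harbor→Slot 7 $77) loses 42.
Checked against all permutations: $779 is optimal.
Talus's own top slot is Slot 2 ($141), but forcing Talus→Slot 2 and reassigning the rest optimally gives only $715 — worse by 64.

Talus receives Slot 3.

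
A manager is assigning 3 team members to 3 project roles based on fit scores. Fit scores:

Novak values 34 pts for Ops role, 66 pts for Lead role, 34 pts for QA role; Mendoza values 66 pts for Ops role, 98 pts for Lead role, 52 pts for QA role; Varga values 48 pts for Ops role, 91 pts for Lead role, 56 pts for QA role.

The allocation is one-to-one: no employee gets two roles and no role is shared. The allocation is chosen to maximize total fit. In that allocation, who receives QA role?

Optimal: Novak→QA role (34 pts), Mendoza→Ops role (66 pts), Varga→Lead role (91 pts) — total 34+66+91 = 191 pts.
Row-greedy (each employee in turn takes its best remaining role) gives 188 pts, worse by 3.
Next-best assignment: Novak→Ops role, Mendoza→Lead role, Varga→QA role = 188 pts.
Every other assignment is strictly worse.
Novak's own top role is Lead role (66 pts), but forcing Novak→Lead role and reassigning the rest optimally gives only 188 pts — worse by 3.

Novak receives QA role.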